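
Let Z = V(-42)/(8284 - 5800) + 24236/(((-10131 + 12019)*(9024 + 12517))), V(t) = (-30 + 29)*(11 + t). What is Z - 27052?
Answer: -170804232555167/6313925592 ≈ -27052.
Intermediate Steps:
V(t) = -11 - t (V(t) = -(11 + t) = -11 - t)
Z = 82559617/6313925592 (Z = (-11 - 1*(-42))/(8284 - 5800) + 24236/(((-10131 + 12019)*(9024 + 12517))) = (-11 + 42)/2484 + 24236/((1888*21541)) = 31*(1/2484) + 24236/40669408 = 31/2484 + 24236*(1/40669408) = 31/2484 + 6059/10167352 = 82559617/6313925592 ≈ 0.013076)
Z - 27052 = 82559617/6313925592 - 27052 = -170804232555167/6313925592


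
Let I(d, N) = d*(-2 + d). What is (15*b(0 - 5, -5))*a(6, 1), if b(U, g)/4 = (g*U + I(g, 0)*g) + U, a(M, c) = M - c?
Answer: -46500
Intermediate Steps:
b(U, g) = 4*U + 4*U*g + 4*g²*(-2 + g) (b(U, g) = 4*((g*U + (g*(-2 + g))*g) + U) = 4*((U*g + g²*(-2 + g)) + U) = 4*(U + U*g + g²*(-2 + g)) = 4*U + 4*U*g + 4*g²*(-2 + g))
(15*b(0 - 5, -5))*a(6, 1) = (15*(4*(0 - 5) + 4*(0 - 5)*(-5) + 4*(-5)²*(-2 - 5)))*(6 - 1*1) = (15*(4*(-5) + 4*(-5)*(-5) + 4*25*(-7)))*(6 - 1) = (15*(-20 + 100 - 700))*5 = (15*(-620))*5 = -9300*5 = -46500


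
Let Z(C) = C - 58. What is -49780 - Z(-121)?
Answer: -49601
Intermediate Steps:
Z(C) = -58 + C
-49780 - Z(-121) = -49780 - (-58 - 121) = -49780 - 1*(-179) = -49780 + 179 = -49601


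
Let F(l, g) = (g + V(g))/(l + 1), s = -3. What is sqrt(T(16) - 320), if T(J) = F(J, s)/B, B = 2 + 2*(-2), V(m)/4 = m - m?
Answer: I*sqrt(369818)/34 ≈ 17.886*I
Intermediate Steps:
V(m) = 0 (V(m) = 4*(m - m) = 4*0 = 0)
F(l, g) = g/(1 + l) (F(l, g) = (g + 0)/(l + 1) = g/(1 + l))
B = -2 (B = 2 - 4 = -2)
T(J) = 3/(2*(1 + J)) (T(J) = -3/(1 + J)/(-2) = -3/(1 + J)*(-1/2) = 3/(2*(1 + J)))
sqrt(T(16) - 320) = sqrt(3/(2*(1 + 16)) - 320) = sqrt((3/2)/17 - 320) = sqrt((3/2)*(1/17) - 320) = sqrt(3/34 - 320) = sqrt(-10877/34) = I*sqrt(369818)/34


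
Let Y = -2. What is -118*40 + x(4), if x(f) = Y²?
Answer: -4716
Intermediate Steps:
x(f) = 4 (x(f) = (-2)² = 4)
-118*40 + x(4) = -118*40 + 4 = -4720 + 4 = -4716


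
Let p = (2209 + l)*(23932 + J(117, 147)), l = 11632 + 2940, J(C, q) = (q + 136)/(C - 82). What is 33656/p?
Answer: 1177960/14060850243 ≈ 8.3776e-5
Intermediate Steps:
J(C, q) = (136 + q)/(-82 + C)
l = 14572
p = 14060850243/35 (p = (2209 + 14572)*(23932 + (136 + 147)/(-82 + 117)) = 16781*(23932 + 283/35) = 16781*(837903/35) = 14060850243/35 ≈ 4.0174e+8)
33656/p = 33656/(14060850243/35) = 33656*(35/14060850243) = 1177960/14060850243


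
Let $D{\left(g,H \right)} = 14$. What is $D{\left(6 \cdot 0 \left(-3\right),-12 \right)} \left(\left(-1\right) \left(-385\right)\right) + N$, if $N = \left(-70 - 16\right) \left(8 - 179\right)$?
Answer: $20096$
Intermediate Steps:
$N = 14706$ ($N = \left(-86\right) \left(-171\right) = 14706$)
$D{\left(6 \cdot 0 \left(-3\right),-12 \right)} \left(\left(-1\right) \left(-385\right)\right) + N = 14 \left(\left(-1\right) \left(-385\right)\right) + 14706 = 14 \cdot 385 + 14706 = 5390 + 14706 = 20096$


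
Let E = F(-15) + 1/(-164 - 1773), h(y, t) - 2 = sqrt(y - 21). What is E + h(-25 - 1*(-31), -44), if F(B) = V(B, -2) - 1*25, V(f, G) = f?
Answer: -73607/1937 + I*sqrt(15) ≈ -38.0 + 3.873*I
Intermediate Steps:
h(y, t) = 2 + sqrt(-21 + y) (h(y, t) = 2 + sqrt(y - 21) = 2 + sqrt(-21 + y))
F(B) = -25 + B (F(B) = B - 1*25 = B - 25 = -25 + B)
E = -77481/1937 (E = (-25 - 15) + 1/(-164 - 1773) = -40 + 1/(-1937) = -40 - 1/1937 = -77481/1937 ≈ -40.000)
E + h(-25 - 1*(-31), -44) = -77481/1937 + (2 + sqrt(-21 + (-25 - 1*(-31)))) = -77481/1937 + (2 + sqrt(-21 + (-25 + 31))) = -77481/1937 + (2 + sqrt(-21 + 6)) = -77481/1937 + (2 + sqrt(-15)) = -77481/1937 + (2 + I*sqrt(15)) = -73607/1937 + I*sqrt(15)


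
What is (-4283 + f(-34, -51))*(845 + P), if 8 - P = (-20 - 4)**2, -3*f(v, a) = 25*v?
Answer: -3323723/3 ≈ -1.1079e+6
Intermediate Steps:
f(v, a) = -25*v/3
P = -568 (P = 8 - (-20 - 4)**2 = 8 - 1*(-24)**2 = 8 - 1*576 = 8 - 576 = -568)
(-4283 + f(-34, -51))*(845 + P) = (-4283 - 25/3*(-34))*(845 - 568) = (-4283 + 850/3)*277 = -11999/3*277 = -3323723/3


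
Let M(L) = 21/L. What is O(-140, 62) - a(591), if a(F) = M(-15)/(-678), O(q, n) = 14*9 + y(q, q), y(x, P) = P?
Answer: -47467/3390 ≈ -14.002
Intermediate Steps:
O(q, n) = 126 + q (O(q, n) = 14*9 + q = 126 + q)
a(F) = 7/3390 (a(F) = (21/(-15))/(-678) = (21*(-1/15))*(-1/678) = -7/5*(-1/678) = 7/3390)
O(-140, 62) - a(591) = (126 - 140) - 1*7/3390 = -14 - 7/3390 = -47467/3390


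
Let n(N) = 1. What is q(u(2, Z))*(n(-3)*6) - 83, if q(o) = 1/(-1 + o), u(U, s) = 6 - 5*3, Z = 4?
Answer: -418/5 ≈ -83.600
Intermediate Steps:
u(U, s) = -9 (u(U, s) = 6 - 15 = -9)
q(u(2, Z))*(n(-3)*6) - 83 = (1*6)/(-1 - 9) - 83 = 6/(-10) - 83 = -⅒*6 - 83 = -⅗ - 83 = -418/5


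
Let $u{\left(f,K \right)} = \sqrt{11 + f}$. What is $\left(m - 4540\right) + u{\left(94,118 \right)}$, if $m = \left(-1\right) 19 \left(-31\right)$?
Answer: $-3951 + \sqrt{105} \approx -3940.8$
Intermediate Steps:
$m = 589$ ($m = \left(-19\right) \left(-31\right) = 589$)
$\left(m - 4540\right) + u{\left(94,118 \right)} = \left(589 - 4540\right) + \sqrt{11 + 94} = -3951 + \sqrt{105}$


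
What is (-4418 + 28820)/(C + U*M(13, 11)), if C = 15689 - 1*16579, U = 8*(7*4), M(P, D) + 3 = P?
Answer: 4067/225 ≈ 18.076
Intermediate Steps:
M(P, D) = -3 + P
U = 224 (U = 8*28 = 224)
C = -890 (C = 15689 - 16579 = -890)
(-4418 + 28820)/(C + U*M(13, 11)) = (-4418 + 28820)/(-890 + 224*(-3 + 13)) = 24402/(-890 + 224*10) = 24402/(-890 + 2240) = 24402/1350 = 24402*(1/1350) = 4067/225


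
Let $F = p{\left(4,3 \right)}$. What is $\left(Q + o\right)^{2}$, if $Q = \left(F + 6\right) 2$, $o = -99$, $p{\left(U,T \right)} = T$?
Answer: $6561$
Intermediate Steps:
$F = 3$
$Q = 18$ ($Q = \left(3 + 6\right) 2 = 9 \cdot 2 = 18$)
$\left(Q + o\right)^{2} = \left(18 - 99\right)^{2} = \left(-81\right)^{2} = 6561$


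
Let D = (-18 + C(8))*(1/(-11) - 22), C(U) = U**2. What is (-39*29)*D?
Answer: 12642318/11 ≈ 1.1493e+6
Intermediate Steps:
D = -11178/11 (D = (-18 + 8**2)*(1/(-11) - 22) = (-18 + 64)*(-1/11 - 22) = 46*(-243/11) = -11178/11 ≈ -1016.2)
(-39*29)*D = -39*29*(-11178/11) = -1131*(-11178/11) = 12642318/11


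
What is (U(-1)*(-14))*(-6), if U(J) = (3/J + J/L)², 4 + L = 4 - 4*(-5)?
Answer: 78141/100 ≈ 781.41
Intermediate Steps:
L = 20 (L = -4 + (4 - 4*(-5)) = -4 + (4 + 20) = -4 + 24 = 20)
U(J) = (3/J + J/20)²
(U(-1)*(-14))*(-6) = (((1/400)*(60 + (-1)²)²/(-1)²)*(-14))*(-6) = (((1/400)*1*(60 + 1)²)*(-14))*(-6) = (((1/400)*1*61²)*(-14))*(-6) = (((1/400)*1*3721)*(-14))*(-6) = ((3721/400)*(-14))*(-6) = -26047/200*(-6) = 78141/100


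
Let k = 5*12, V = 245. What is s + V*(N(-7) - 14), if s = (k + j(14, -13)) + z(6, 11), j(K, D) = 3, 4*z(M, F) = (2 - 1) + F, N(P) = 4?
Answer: -2384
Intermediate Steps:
z(M, F) = ¼ + F/4 (z(M, F) = ((2 - 1) + F)/4 = (1 + F)/4 = ¼ + F/4)
k = 60
s = 66 (s = (60 + 3) + (¼ + (¼)*11) = 63 + (¼ + 11/4) = 63 + 3 = 66)
s + V*(N(-7) - 14) = 66 + 245*(4 - 14) = 66 + 245*(-10) = 66 - 2450 = -2384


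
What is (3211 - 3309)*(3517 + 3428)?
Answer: -680610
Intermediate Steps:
(3211 - 3309)*(3517 + 3428) = -98*6945 = -680610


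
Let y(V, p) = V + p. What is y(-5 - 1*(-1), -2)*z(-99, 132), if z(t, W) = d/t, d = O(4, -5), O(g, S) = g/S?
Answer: -8/165 ≈ -0.048485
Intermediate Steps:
d = -⅘ (d = 4/(-5) = 4*(-⅕) = -⅘ ≈ -0.80000)
z(t, W) = -4/(5*t)
y(-5 - 1*(-1), -2)*z(-99, 132) = ((-5 - 1*(-1)) - 2)*(-⅘/(-99)) = ((-5 + 1) - 2)*(-⅘*(-1/99)) = (-4 - 2)*(4/495) = -6*4/495 = -8/165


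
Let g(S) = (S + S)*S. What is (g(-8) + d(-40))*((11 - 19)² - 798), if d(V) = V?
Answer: -64592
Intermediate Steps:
g(S) = 2*S² (g(S) = (2*S)*S = 2*S²)
(g(-8) + d(-40))*((11 - 19)² - 798) = (2*(-8)² - 40)*((11 - 19)² - 798) = (2*64 - 40)*((-8)² - 798) = (128 - 40)*(64 - 798) = 88*(-734) = -64592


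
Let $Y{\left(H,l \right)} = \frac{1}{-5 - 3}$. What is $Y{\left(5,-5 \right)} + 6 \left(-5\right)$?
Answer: $- \frac{241}{8} \approx -30.125$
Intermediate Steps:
$Y{\left(H,l \right)} = - \frac{1}{8}$ ($Y{\left(H,l \right)} = \frac{1}{-5 - 3} = \frac{1}{-8} = - \frac{1}{8}$)
$Y{\left(5,-5 \right)} + 6 \left(-5\right) = - \frac{1}{8} + 6 \left(-5\right) = - \frac{1}{8} - 30 = - \frac{241}{8}$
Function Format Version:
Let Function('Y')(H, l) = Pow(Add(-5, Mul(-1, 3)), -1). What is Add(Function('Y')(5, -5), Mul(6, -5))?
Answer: Rational(-241, 8) ≈ -30.125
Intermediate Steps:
Function('Y')(H, l) = Rational(-1, 8) (Function('Y')(H, l) = Pow(Add(-5, -3), -1) = Pow(-8, -1) = Rational(-1, 8))
Add(Function('Y')(5, -5), Mul(6, -5)) = Add(Rational(-1, 8), Mul(6, -5)) = Add(Rational(-1, 8), -30) = Rational(-241, 8)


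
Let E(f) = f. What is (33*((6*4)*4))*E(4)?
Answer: 12672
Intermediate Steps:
(33*((6*4)*4))*E(4) = (33*((6*4)*4))*4 = (33*(24*4))*4 = (33*96)*4 = 3168*4 = 12672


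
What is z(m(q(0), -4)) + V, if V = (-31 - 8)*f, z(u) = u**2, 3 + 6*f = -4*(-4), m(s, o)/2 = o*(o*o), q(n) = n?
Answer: 32599/2 ≈ 16300.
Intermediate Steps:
m(s, o) = 2*o**3 (m(s, o) = 2*(o*(o*o)) = 2*(o*o**2) = 2*o**3)
f = 13/6 (f = -1/2 + (-4*(-4))/6 = -1/2 + (1/6)*16 = -1/2 + 8/3 = 13/6 ≈ 2.1667)
V = -169/2 (V = (-31 - 8)*(13/6) = -39*13/6 = -169/2 ≈ -84.500)
z(m(q(0), -4)) + V = (2*(-4)**3)**2 - 169/2 = (2*(-64))**2 - 169/2 = (-128)**2 - 169/2 = 16384 - 169/2 = 32599/2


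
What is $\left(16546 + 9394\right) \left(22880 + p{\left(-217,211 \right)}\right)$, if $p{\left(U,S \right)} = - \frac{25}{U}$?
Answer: $\frac{128791710900}{217} \approx 5.9351 \cdot 10^{8}$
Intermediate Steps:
$\left(16546 + 9394\right) \left(22880 + p{\left(-217,211 \right)}\right) = \left(16546 + 9394\right) \left(22880 - \frac{25}{-217}\right) = 25940 \left(22880 - - \frac{25}{217}\right) = 25940 \left(22880 + \frac{25}{217}\right) = 25940 \cdot \frac{4964985}{217} = \frac{128791710900}{217}$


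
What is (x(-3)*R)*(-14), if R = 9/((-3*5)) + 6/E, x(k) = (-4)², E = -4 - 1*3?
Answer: 1632/5 ≈ 326.40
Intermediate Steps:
E = -7 (E = -4 - 3 = -7)
x(k) = 16
R = -51/35 (R = 9/((-3*5)) + 6/(-7) = 9/(-15) + 6*(-⅐) = 9*(-1/15) - 6/7 = -⅗ - 6/7 = -51/35 ≈ -1.4571)
(x(-3)*R)*(-14) = (16*(-51/35))*(-14) = -816/35*(-14) = 1632/5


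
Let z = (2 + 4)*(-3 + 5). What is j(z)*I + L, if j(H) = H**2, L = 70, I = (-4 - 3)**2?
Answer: 7126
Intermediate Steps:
I = 49 (I = (-7)**2 = 49)
z = 12 (z = 6*2 = 12)
j(z)*I + L = 12**2*49 + 70 = 144*49 + 70 = 7056 + 70 = 7126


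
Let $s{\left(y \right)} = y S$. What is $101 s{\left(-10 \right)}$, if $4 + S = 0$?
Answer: $4040$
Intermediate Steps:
$S = -4$ ($S = -4 + 0 = -4$)
$s{\left(y \right)} = - 4 y$ ($s{\left(y \right)} = y \left(-4\right) = - 4 y$)
$101 s{\left(-10 \right)} = 101 \left(\left(-4\right) \left(-10\right)\right) = 101 \cdot 40 = 4040$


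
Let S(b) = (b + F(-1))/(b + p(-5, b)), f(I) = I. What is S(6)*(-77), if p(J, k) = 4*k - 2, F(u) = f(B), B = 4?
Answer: -55/2 ≈ -27.500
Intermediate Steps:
F(u) = 4
p(J, k) = -2 + 4*k
S(b) = (4 + b)/(-2 + 5*b) (S(b) = (b + 4)/(b + (-2 + 4*b)) = (4 + b)/(-2 + 5*b))
S(6)*(-77) = ((4 + 6)/(-2 + 5*6))*(-77) = (10/(-2 + 30))*(-77) = (10/28)*(-77) = ((1/28)*10)*(-77) = (5/14)*(-77) = -55/2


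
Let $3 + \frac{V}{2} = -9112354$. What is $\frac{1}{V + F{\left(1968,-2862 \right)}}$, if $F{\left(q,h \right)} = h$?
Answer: $- \frac{1}{18227576} \approx -5.4862 \cdot 10^{-8}$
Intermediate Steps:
$V = -18224714$ ($V = -6 + 2 \left(-9112354\right) = -6 - 18224708 = -18224714$)
$\frac{1}{V + F{\left(1968,-2862 \right)}} = \frac{1}{-18224714 - 2862} = \frac{1}{-18227576} = - \frac{1}{18227576}$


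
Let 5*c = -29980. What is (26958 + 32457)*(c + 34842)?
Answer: 1713885090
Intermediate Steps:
c = -5996 (c = (⅕)*(-29980) = -5996)
(26958 + 32457)*(c + 34842) = (26958 + 32457)*(-5996 + 34842) = 59415*28846 = 1713885090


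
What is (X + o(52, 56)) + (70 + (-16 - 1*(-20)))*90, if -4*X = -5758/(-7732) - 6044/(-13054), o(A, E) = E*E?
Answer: 988714366003/100933528 ≈ 9795.7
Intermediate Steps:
o(A, E) = E²
X = -30474285/100933528 (X = -(-5758/(-7732) - 6044/(-13054))/4 = -(-5758*(-1/7732) - 6044*(-1/13054))/4 = -(2879/3866 + 3022/6527)/4 = -¼*30474285/25233382 = -30474285/100933528 ≈ -0.30192)
(X + o(52, 56)) + (70 + (-16 - 1*(-20)))*90 = (-30474285/100933528 + 56²) + (70 + (-16 - 1*(-20)))*90 = (-30474285/100933528 + 3136) + (70 + (-16 + 20))*90 = 316497069523/100933528 + (70 + 4)*90 = 316497069523/100933528 + 74*90 = 316497069523/100933528 + 6660 = 988714366003/100933528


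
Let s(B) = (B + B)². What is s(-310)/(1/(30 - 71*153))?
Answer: -4164205200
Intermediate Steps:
s(B) = 4*B² (s(B) = (2*B)² = 4*B²)
s(-310)/(1/(30 - 71*153)) = (4*(-310)²)/(1/(30 - 71*153)) = (4*96100)/(1/(30 - 10863)) = 384400/(1/(-10833)) = 384400/(-1/10833) = 384400*(-10833) = -4164205200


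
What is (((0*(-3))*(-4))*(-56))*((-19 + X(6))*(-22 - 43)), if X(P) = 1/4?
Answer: 0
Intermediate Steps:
X(P) = ¼
(((0*(-3))*(-4))*(-56))*((-19 + X(6))*(-22 - 43)) = (((0*(-3))*(-4))*(-56))*((-19 + ¼)*(-22 - 43)) = ((0*(-4))*(-56))*(-75/4*(-65)) = (0*(-56))*(4875/4) = 0*(4875/4) = 0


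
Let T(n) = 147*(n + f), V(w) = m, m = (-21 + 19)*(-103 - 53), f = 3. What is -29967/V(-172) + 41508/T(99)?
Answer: -8081013/86632 ≈ -93.280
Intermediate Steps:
m = 312 (m = -2*(-156) = 312)
V(w) = 312
T(n) = 441 + 147*n (T(n) = 147*(n + 3) = 147*(3 + n) = 441 + 147*n)
-29967/V(-172) + 41508/T(99) = -29967/312 + 41508/(441 + 147*99) = -29967*1/312 + 41508/(441 + 14553) = -9989/104 + 41508/14994 = -9989/104 + 41508*(1/14994) = -9989/104 + 2306/833 = -8081013/86632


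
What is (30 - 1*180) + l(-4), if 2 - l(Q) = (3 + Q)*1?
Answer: -147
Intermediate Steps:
l(Q) = -1 - Q (l(Q) = 2 - (3 + Q) = 2 + (-3 - Q) = -1 - Q)
(30 - 1*180) + l(-4) = (30 - 1*180) + (-1 - 1*(-4)) = (30 - 180) + (-1 + 4) = -150 + 3 = -147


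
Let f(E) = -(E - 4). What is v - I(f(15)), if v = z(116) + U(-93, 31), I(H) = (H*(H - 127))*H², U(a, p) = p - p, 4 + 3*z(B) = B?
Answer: -550922/3 ≈ -1.8364e+5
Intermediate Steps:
f(E) = 4 - E (f(E) = -(-4 + E) = 4 - E)
z(B) = -4/3 + B/3
U(a, p) = 0
I(H) = H³*(-127 + H) (I(H) = (H*(-127 + H))*H² = H³*(-127 + H))
v = 112/3 (v = (-4/3 + (⅓)*116) + 0 = (-4/3 + 116/3) + 0 = 112/3 + 0 = 112/3 ≈ 37.333)
v - I(f(15)) = 112/3 - (4 - 1*15)³*(-127 + (4 - 1*15)) = 112/3 - (4 - 15)³*(-127 + (4 - 15)) = 112/3 - (-11)³*(-127 - 11) = 112/3 - (-1331)*(-138) = 112/3 - 1*183678 = 112/3 - 183678 = -550922/3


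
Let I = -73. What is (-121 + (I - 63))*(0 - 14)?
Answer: 3598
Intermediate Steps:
(-121 + (I - 63))*(0 - 14) = (-121 + (-73 - 63))*(0 - 14) = (-121 - 136)*(-14) = -257*(-14) = 3598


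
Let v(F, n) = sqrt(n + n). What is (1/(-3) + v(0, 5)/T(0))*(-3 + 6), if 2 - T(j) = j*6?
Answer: -1 + 3*sqrt(10)/2 ≈ 3.7434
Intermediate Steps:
v(F, n) = sqrt(2)*sqrt(n) (v(F, n) = sqrt(2*n) = sqrt(2)*sqrt(n))
T(j) = 2 - 6*j (T(j) = 2 - j*6 = 2 - 6*j)
(1/(-3) + v(0, 5)/T(0))*(-3 + 6) = (1/(-3) + (sqrt(2)*sqrt(5))/(2 - 6*0))*(-3 + 6) = (1*(-1/3) + sqrt(10)/(2 + 0))*3 = (-1/3 + sqrt(10)/2)*3 = -1 + 3*sqrt(10)/2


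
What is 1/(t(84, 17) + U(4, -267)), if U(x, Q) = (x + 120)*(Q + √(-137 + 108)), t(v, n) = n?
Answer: -33091/1095460185 - 124*I*√29/1095460185 ≈ -3.0207e-5 - 6.0957e-7*I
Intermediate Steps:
U(x, Q) = (120 + x)*(Q + I*√29) (U(x, Q) = (120 + x)*(Q + √(-29)) = (120 + x)*(Q + I*√29))
1/(t(84, 17) + U(4, -267)) = 1/(17 + (120*(-267) - 267*4 + 120*I*√29 + I*4*√29)) = 1/(17 + (-32040 - 1068 + 120*I*√29 + 4*I*√29)) = 1/(17 + (-33108 + 124*I*√29)) = 1/(-33091 + 124*I*√29)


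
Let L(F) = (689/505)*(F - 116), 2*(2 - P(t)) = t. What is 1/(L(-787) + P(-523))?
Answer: -1010/978199 ≈ -0.0010325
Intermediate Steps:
P(t) = 2 - t/2
L(F) = -79924/505 + 689*F/505 (L(F) = (689*(1/505))*(-116 + F) = 689*(-116 + F)/505 = -79924/505 + 689*F/505)
1/(L(-787) + P(-523)) = 1/((-79924/505 + (689/505)*(-787)) + (2 - 1/2*(-523))) = 1/((-79924/505 - 542243/505) + (2 + 523/2)) = 1/(-622167/505 + 527/2) = 1/(-978199/1010) = -1010/978199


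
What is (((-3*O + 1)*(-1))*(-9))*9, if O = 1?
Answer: -162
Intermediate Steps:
(((-3*O + 1)*(-1))*(-9))*9 = (((-3*1 + 1)*(-1))*(-9))*9 = (((-3 + 1)*(-1))*(-9))*9 = (-2*(-1)*(-9))*9 = (2*(-9))*9 = -18*9 = -162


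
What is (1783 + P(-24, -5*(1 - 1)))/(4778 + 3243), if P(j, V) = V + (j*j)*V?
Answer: 1783/8021 ≈ 0.22229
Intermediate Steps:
P(j, V) = V + V*j² (P(j, V) = V + j²*V = V + V*j²)
(1783 + P(-24, -5*(1 - 1)))/(4778 + 3243) = (1783 + (-5*(1 - 1))*(1 + (-24)²))/(4778 + 3243) = (1783 + (-5*0)*(1 + 576))/8021 = (1783 + 0*577)*(1/8021) = (1783 + 0)*(1/8021) = 1783*(1/8021) = 1783/8021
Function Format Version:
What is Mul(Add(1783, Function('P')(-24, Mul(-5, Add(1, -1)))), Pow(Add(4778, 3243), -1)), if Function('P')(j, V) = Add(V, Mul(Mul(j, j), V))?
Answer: Rational(1783, 8021) ≈ 0.22229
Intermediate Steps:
Function('P')(j, V) = Add(V, Mul(V, Pow(j, 2))) (Function('P')(j, V) = Add(V, Mul(Pow(j, 2), V)) = Add(V, Mul(V, Pow(j, 2))))
Mul(Add(1783, Function('P')(-24, Mul(-5, Add(1, -1)))), Pow(Add(4778, 3243), -1)) = Mul(Add(1783, Mul(Mul(-5, Add(1, -1)), Add(1, Pow(-24, 2)))), Pow(Add(4778, 3243), -1)) = Mul(Add(1783, Mul(Mul(-5, 0), Add(1, 576))), Pow(8021, -1)) = Mul(Add(1783, Mul(0, 577)), Rational(1, 8021)) = Mul(Add(1783, 0), Rational(1, 8021)) = Mul(1783, Rational(1, 8021)) = Rational(1783, 8021)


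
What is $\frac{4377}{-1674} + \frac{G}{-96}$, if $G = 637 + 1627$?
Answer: $- \frac{29237}{1116} \approx -26.198$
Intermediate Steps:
$G = 2264$
$\frac{4377}{-1674} + \frac{G}{-96} = \frac{4377}{-1674} + \frac{2264}{-96} = 4377 \left(- \frac{1}{1674}\right) + 2264 \left(- \frac{1}{96}\right) = - \frac{1459}{558} - \frac{283}{12} = - \frac{29237}{1116}$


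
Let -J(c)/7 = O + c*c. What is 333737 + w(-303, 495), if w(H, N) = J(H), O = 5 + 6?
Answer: -309003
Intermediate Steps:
O = 11
J(c) = -77 - 7*c² (J(c) = -7*(11 + c*c) = -7*(11 + c²) = -77 - 7*c²)
w(H, N) = -77 - 7*H²
333737 + w(-303, 495) = 333737 + (-77 - 7*(-303)²) = 333737 + (-77 - 7*91809) = 333737 + (-77 - 642663) = 333737 - 642740 = -309003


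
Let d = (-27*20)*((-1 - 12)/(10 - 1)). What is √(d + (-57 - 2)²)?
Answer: √4261 ≈ 65.276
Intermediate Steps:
d = 780 (d = -(-7020)/9 = -540*(-13/9) = 780)
√(d + (-57 - 2)²) = √(780 + (-57 - 2)²) = √(780 + (-59)²) = √(780 + 3481) = √4261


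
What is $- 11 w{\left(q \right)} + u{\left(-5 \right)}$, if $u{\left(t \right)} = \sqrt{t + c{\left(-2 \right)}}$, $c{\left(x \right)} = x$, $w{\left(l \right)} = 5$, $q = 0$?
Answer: $-55 + i \sqrt{7} \approx -55.0 + 2.6458 i$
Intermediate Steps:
$u{\left(t \right)} = \sqrt{-2 + t}$ ($u{\left(t \right)} = \sqrt{t - 2} = \sqrt{-2 + t}$)
$- 11 w{\left(q \right)} + u{\left(-5 \right)} = \left(-11\right) 5 + \sqrt{-2 - 5} = -55 + \sqrt{-7} = -55 + i \sqrt{7}$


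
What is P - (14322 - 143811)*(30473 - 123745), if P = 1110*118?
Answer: -12077567028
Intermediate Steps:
P = 130980
P - (14322 - 143811)*(30473 - 123745) = 130980 - (14322 - 143811)*(30473 - 123745) = 130980 - (-129489)*(-93272) = 130980 - 1*12077698008 = 130980 - 12077698008 = -12077567028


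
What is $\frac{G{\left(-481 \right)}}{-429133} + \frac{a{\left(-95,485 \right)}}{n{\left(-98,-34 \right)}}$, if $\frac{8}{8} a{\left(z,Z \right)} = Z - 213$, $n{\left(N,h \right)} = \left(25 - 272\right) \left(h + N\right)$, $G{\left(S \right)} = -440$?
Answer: $\frac{32767484}{3497863083} \approx 0.0093679$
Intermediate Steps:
$n{\left(N,h \right)} = - 247 N - 247 h$ ($n{\left(N,h \right)} = - 247 \left(N + h\right) = - 247 N - 247 h$)
$a{\left(z,Z \right)} = -213 + Z$ ($a{\left(z,Z \right)} = Z - 213 = -213 + Z$)
$\frac{G{\left(-481 \right)}}{-429133} + \frac{a{\left(-95,485 \right)}}{n{\left(-98,-34 \right)}} = - \frac{440}{-429133} + \frac{-213 + 485}{\left(-247\right) \left(-98\right) - -8398} = \left(-440\right) \left(- \frac{1}{429133}\right) + \frac{272}{24206 + 8398} = \frac{440}{429133} + \frac{272}{32604} = \frac{440}{429133} + 272 \cdot \frac{1}{32604} = \frac{440}{429133} + \frac{68}{8151} = \frac{32767484}{3497863083}$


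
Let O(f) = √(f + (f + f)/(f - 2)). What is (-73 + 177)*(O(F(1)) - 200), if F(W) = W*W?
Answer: -20800 + 104*I ≈ -20800.0 + 104.0*I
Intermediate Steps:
F(W) = W²
O(f) = √(f + 2*f/(-2 + f)) (O(f) = √(f + (2*f)/(-2 + f)) = √(f + 2*f/(-2 + f)))
(-73 + 177)*(O(F(1)) - 200) = (-73 + 177)*(√((1²)²/(-2 + 1²)) - 200) = 104*(√(1²/(-2 + 1)) - 200) = 104*(√(1/(-1)) - 200) = 104*(√(1*(-1)) - 200) = 104*(√(-1) - 200) = 104*(I - 200) = 104*(-200 + I) = -20800 + 104*I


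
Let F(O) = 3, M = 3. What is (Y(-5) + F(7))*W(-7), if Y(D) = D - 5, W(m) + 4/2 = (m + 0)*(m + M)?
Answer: -182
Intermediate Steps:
W(m) = -2 + m*(3 + m) (W(m) = -2 + (m + 0)*(m + 3) = -2 + m*(3 + m))
Y(D) = -5 + D
(Y(-5) + F(7))*W(-7) = ((-5 - 5) + 3)*(-2 + (-7)² + 3*(-7)) = (-10 + 3)*(-2 + 49 - 21) = -7*26 = -182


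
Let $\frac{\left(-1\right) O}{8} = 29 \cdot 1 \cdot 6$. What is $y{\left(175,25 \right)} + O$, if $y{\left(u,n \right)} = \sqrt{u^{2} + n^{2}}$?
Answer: $-1392 + 125 \sqrt{2} \approx -1215.2$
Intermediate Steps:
$y{\left(u,n \right)} = \sqrt{n^{2} + u^{2}}$
$O = -1392$ ($O = - 8 \cdot 29 \cdot 1 \cdot 6 = - 8 \cdot 29 \cdot 6 = \left(-8\right) 174 = -1392$)
$y{\left(175,25 \right)} + O = \sqrt{25^{2} + 175^{2}} - 1392 = \sqrt{625 + 30625} - 1392 = \sqrt{31250} - 1392 = 125 \sqrt{2} - 1392 = -1392 + 125 \sqrt{2}$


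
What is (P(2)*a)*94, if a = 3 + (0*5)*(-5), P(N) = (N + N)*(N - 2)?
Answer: 0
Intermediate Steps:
P(N) = 2*N*(-2 + N) (P(N) = (2*N)*(-2 + N) = 2*N*(-2 + N))
a = 3 (a = 3 + 0*(-5) = 3 + 0 = 3)
(P(2)*a)*94 = ((2*2*(-2 + 2))*3)*94 = ((2*2*0)*3)*94 = (0*3)*94 = 0*94 = 0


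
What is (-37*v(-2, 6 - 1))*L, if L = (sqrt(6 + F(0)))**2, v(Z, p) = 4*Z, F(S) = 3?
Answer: 2664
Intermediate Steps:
L = 9 (L = (sqrt(6 + 3))**2 = (sqrt(9))**2 = 3**2 = 9)
(-37*v(-2, 6 - 1))*L = -148*(-2)*9 = -37*(-8)*9 = 296*9 = 2664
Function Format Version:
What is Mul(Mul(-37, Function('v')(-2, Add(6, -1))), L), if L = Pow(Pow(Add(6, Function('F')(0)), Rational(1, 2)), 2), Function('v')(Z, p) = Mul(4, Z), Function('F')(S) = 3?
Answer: 2664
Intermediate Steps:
L = 9 (L = Pow(Pow(Add(6, 3), Rational(1, 2)), 2) = Pow(Pow(9, Rational(1, 2)), 2) = Pow(3, 2) = 9)
Mul(Mul(-37, Function('v')(-2, Add(6, -1))), L) = Mul(Mul(-37, Mul(4, -2)), 9) = Mul(Mul(-37, -8), 9) = Mul(296, 9) = 2664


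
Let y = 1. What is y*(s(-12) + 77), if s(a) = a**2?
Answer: 221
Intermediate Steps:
y*(s(-12) + 77) = 1*((-12)**2 + 77) = 1*(144 + 77) = 1*221 = 221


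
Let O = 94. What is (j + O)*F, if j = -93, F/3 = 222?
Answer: 666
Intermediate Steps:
F = 666 (F = 3*222 = 666)
(j + O)*F = (-93 + 94)*666 = 1*666 = 666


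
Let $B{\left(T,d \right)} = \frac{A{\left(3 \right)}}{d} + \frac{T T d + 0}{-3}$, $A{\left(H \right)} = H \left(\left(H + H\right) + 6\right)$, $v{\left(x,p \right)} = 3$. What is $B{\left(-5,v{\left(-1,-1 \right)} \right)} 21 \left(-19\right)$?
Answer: $5187$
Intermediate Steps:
$A{\left(H \right)} = H \left(6 + 2 H\right)$ ($A{\left(H \right)} = H \left(2 H + 6\right) = H \left(6 + 2 H\right)$)
$B{\left(T,d \right)} = \frac{36}{d} - \frac{d T^{2}}{3}$ ($B{\left(T,d \right)} = \frac{2 \cdot 3 \left(3 + 3\right)}{d} + \frac{T T d + 0}{-3} = \frac{2 \cdot 3 \cdot 6}{d} + \left(T^{2} d + 0\right) \left(- \frac{1}{3}\right) = \frac{36}{d} + \left(d T^{2} + 0\right) \left(- \frac{1}{3}\right) = \frac{36}{d} + d T^{2} \left(- \frac{1}{3}\right) = \frac{36}{d} - \frac{d T^{2}}{3}$)
$B{\left(-5,v{\left(-1,-1 \right)} \right)} 21 \left(-19\right) = \left(\frac{36}{3} - 1 \left(-5\right)^{2}\right) 21 \left(-19\right) = \left(36 \cdot \frac{1}{3} - 1 \cdot 25\right) 21 \left(-19\right) = \left(12 - 25\right) 21 \left(-19\right) = \left(-13\right) 21 \left(-19\right) = \left(-273\right) \left(-19\right) = 5187$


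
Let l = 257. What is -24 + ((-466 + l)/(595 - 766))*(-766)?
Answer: -8642/9 ≈ -960.22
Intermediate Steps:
-24 + ((-466 + l)/(595 - 766))*(-766) = -24 + ((-466 + 257)/(595 - 766))*(-766) = -24 - 209/(-171)*(-766) = -24 - 209*(-1/171)*(-766) = -24 + (11/9)*(-766) = -24 - 8426/9 = -8642/9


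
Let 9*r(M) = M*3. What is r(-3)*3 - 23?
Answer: -26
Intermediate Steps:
r(M) = M/3 (r(M) = (M*3)/9 = (3*M)/9 = M/3)
r(-3)*3 - 23 = ((1/3)*(-3))*3 - 23 = -1*3 - 23 = -3 - 23 = -26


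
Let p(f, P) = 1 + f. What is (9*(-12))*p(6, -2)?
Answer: -756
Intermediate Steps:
(9*(-12))*p(6, -2) = (9*(-12))*(1 + 6) = -108*7 = -756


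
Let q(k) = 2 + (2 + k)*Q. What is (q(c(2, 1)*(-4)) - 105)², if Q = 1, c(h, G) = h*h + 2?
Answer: 15625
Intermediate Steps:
c(h, G) = 2 + h² (c(h, G) = h² + 2 = 2 + h²)
q(k) = 4 + k (q(k) = 2 + (2 + k)*1 = 2 + (2 + k) = 4 + k)
(q(c(2, 1)*(-4)) - 105)² = ((4 + (2 + 2²)*(-4)) - 105)² = ((4 + (2 + 4)*(-4)) - 105)² = ((4 + 6*(-4)) - 105)² = ((4 - 24) - 105)² = (-20 - 105)² = (-125)² = 15625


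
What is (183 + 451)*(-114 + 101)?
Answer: -8242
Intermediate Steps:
(183 + 451)*(-114 + 101) = 634*(-13) = -8242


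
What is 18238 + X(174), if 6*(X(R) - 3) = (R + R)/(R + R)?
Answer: 109447/6 ≈ 18241.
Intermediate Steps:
X(R) = 19/6 (X(R) = 3 + ((R + R)/(R + R))/6 = 3 + ((2*R)/((2*R)))/6 = 3 + ((2*R)*(1/(2*R)))/6 = 3 + (⅙)*1 = 3 + ⅙ = 19/6)
18238 + X(174) = 18238 + 19/6 = 109447/6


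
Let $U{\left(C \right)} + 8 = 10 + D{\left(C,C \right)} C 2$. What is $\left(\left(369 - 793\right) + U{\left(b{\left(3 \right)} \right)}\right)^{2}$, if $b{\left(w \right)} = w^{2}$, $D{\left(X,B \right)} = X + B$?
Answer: $9604$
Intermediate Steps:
$D{\left(X,B \right)} = B + X$
$U{\left(C \right)} = 2 + 4 C^{2}$ ($U{\left(C \right)} = -8 + \left(10 + \left(C + C\right) C 2\right) = -8 + \left(10 + 2 C C 2\right) = -8 + \left(10 + 2 C^{2} \cdot 2\right) = -8 + \left(10 + 4 C^{2}\right) = 2 + 4 C^{2}$)
$\left(\left(369 - 793\right) + U{\left(b{\left(3 \right)} \right)}\right)^{2} = \left(\left(369 - 793\right) + \left(2 + 4 \left(3^{2}\right)^{2}\right)\right)^{2} = \left(\left(369 - 793\right) + \left(2 + 4 \cdot 9^{2}\right)\right)^{2} = \left(-424 + \left(2 + 4 \cdot 81\right)\right)^{2} = \left(-424 + \left(2 + 324\right)\right)^{2} = \left(-424 + 326\right)^{2} = \left(-98\right)^{2} = 9604$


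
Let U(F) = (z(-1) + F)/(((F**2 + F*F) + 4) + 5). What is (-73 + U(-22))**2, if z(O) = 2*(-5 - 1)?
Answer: 5091536025/954529 ≈ 5334.1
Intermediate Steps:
z(O) = -12 (z(O) = 2*(-6) = -12)
U(F) = (-12 + F)/(9 + 2*F**2) (U(F) = (-12 + F)/(((F**2 + F*F) + 4) + 5) = (-12 + F)/(((F**2 + F**2) + 4) + 5) = (-12 + F)/((2*F**2 + 4) + 5) = (-12 + F)/((4 + 2*F**2) + 5) = (-12 + F)/(9 + 2*F**2))
(-73 + U(-22))**2 = (-73 + (-12 - 22)/(9 + 2*(-22)**2))**2 = (-73 - 34/(9 + 2*484))**2 = (-73 - 34/(9 + 968))**2 = (-73 - 34/977)**2 = (-71355/977)**2 = 5091536025/954529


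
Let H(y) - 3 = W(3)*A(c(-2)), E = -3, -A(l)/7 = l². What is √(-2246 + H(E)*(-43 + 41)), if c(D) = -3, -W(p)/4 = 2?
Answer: 2*I*√815 ≈ 57.096*I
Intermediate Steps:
W(p) = -8 (W(p) = -4*2 = -8)
A(l) = -7*l²
H(y) = 507 (H(y) = 3 - (-56)*(-3)² = 3 - (-56)*9 = 3 - 8*(-63) = 3 + 504 = 507)
√(-2246 + H(E)*(-43 + 41)) = √(-2246 + 507*(-43 + 41)) = √(-2246 + 507*(-2)) = √(-2246 - 1014) = √(-3260) = 2*I*√815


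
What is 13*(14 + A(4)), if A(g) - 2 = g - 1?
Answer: 247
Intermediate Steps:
A(g) = 1 + g (A(g) = 2 + (g - 1) = 2 + (-1 + g) = 1 + g)
13*(14 + A(4)) = 13*(14 + (1 + 4)) = 13*(14 + 5) = 13*19 = 247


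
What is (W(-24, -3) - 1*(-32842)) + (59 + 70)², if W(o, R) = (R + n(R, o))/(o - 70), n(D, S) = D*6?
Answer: 4651423/94 ≈ 49483.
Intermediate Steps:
n(D, S) = 6*D
W(o, R) = 7*R/(-70 + o) (W(o, R) = (R + 6*R)/(o - 70) = (7*R)/(-70 + o) = 7*R/(-70 + o))
(W(-24, -3) - 1*(-32842)) + (59 + 70)² = (7*(-3)/(-70 - 24) - 1*(-32842)) + (59 + 70)² = (7*(-3)/(-94) + 32842) + 129² = (7*(-3)*(-1/94) + 32842) + 16641 = (21/94 + 32842) + 16641 = 3087169/94 + 16641 = 4651423/94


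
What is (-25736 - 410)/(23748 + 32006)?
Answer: -13073/27877 ≈ -0.46895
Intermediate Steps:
(-25736 - 410)/(23748 + 32006) = -26146/55754 = -26146*1/55754 = -13073/27877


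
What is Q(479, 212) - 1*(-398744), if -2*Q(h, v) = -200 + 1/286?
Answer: 228138767/572 ≈ 3.9884e+5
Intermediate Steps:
Q(h, v) = 57199/572 (Q(h, v) = -(-200 + 1/286)/2 = -½*(-57199/286) = 57199/572)
Q(479, 212) - 1*(-398744) = 57199/572 - 1*(-398744) = 57199/572 + 398744 = 228138767/572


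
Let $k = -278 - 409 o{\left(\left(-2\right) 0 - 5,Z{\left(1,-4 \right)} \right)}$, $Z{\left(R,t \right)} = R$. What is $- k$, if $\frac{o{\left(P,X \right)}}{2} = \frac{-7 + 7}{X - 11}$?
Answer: $278$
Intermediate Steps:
$o{\left(P,X \right)} = 0$ ($o{\left(P,X \right)} = 2 \frac{-7 + 7}{X - 11} = 2 \frac{0}{-11 + X} = 2 \cdot 0 = 0$)
$k = -278$ ($k = -278 - 0 = -278 + 0 = -278$)
$- k = \left(-1\right) \left(-278\right) = 278$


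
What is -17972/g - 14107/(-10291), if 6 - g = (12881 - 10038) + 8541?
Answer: 172729649/58545499 ≈ 2.9503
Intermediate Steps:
g = -11378 (g = 6 - ((12881 - 10038) + 8541) = 6 - (2843 + 8541) = 6 - 1*11384 = 6 - 11384 = -11378)
-17972/g - 14107/(-10291) = -17972/(-11378) - 14107/(-10291) = -17972*(-1/11378) - 14107*(-1/10291) = 8986/5689 + 14107/10291 = 172729649/58545499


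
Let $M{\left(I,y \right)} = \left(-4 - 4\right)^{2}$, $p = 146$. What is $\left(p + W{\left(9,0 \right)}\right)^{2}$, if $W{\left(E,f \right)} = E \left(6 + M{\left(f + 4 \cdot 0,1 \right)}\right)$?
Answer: $602176$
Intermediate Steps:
$M{\left(I,y \right)} = 64$ ($M{\left(I,y \right)} = \left(-8\right)^{2} = 64$)
$W{\left(E,f \right)} = 70 E$ ($W{\left(E,f \right)} = E \left(6 + 64\right) = E 70 = 70 E$)
$\left(p + W{\left(9,0 \right)}\right)^{2} = \left(146 + 70 \cdot 9\right)^{2} = \left(146 + 630\right)^{2} = 776^{2} = 602176$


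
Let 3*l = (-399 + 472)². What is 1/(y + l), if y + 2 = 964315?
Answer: 3/2898268 ≈ 1.0351e-6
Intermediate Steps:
l = 5329/3 (l = (-399 + 472)²/3 = (⅓)*73² = (⅓)*5329 = 5329/3 ≈ 1776.3)
y = 964313 (y = -2 + 964315 = 964313)
1/(y + l) = 1/(964313 + 5329/3) = 1/(2898268/3) = 3/2898268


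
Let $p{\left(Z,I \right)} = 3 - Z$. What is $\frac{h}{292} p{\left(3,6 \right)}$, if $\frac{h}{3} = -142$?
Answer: $0$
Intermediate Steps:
$h = -426$ ($h = 3 \left(-142\right) = -426$)
$\frac{h}{292} p{\left(3,6 \right)} = - \frac{426}{292} \left(3 - 3\right) = \left(-426\right) \frac{1}{292} \left(3 - 3\right) = \left(- \frac{213}{146}\right) 0 = 0$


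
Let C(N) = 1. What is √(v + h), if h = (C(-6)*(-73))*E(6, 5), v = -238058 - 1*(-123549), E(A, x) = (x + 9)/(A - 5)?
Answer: I*√115531 ≈ 339.9*I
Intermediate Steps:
E(A, x) = (9 + x)/(-5 + A)
v = -114509 (v = -238058 + 123549 = -114509)
h = -1022 (h = (1*(-73))*((9 + 5)/(-5 + 6)) = -73*14/1 = -73*14 = -1022)
√(v + h) = √(-114509 - 1022) = √(-115531) = I*√115531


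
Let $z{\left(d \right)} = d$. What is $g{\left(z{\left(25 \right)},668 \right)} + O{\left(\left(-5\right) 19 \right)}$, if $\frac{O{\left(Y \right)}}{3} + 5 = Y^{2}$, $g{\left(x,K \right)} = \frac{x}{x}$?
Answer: $27061$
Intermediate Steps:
$g{\left(x,K \right)} = 1$
$O{\left(Y \right)} = -15 + 3 Y^{2}$
$g{\left(z{\left(25 \right)},668 \right)} + O{\left(\left(-5\right) 19 \right)} = 1 - \left(15 - 3 \left(\left(-5\right) 19\right)^{2}\right) = 1 - \left(15 - 3 \left(-95\right)^{2}\right) = 1 + \left(-15 + 3 \cdot 9025\right) = 1 + \left(-15 + 27075\right) = 1 + 27060 = 27061$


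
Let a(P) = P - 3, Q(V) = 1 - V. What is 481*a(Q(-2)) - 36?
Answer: -36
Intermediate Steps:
a(P) = -3 + P
481*a(Q(-2)) - 36 = 481*(-3 + (1 - 1*(-2))) - 36 = 481*(-3 + (1 + 2)) - 36 = 481*(-3 + 3) - 36 = 481*0 - 36 = 0 - 36 = -36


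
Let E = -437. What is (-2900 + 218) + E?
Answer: -3119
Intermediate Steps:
(-2900 + 218) + E = (-2900 + 218) - 437 = -2682 - 437 = -3119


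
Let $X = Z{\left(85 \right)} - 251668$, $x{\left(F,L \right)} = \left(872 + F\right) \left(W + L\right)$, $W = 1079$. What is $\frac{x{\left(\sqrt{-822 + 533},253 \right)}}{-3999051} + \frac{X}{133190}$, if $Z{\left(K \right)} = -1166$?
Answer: $- \frac{64766487683}{29590755705} - \frac{2516 i}{444339} \approx -2.1887 - 0.0056623 i$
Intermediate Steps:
$x{\left(F,L \right)} = \left(872 + F\right) \left(1079 + L\right)$
$X = -252834$ ($X = -1166 - 251668 = -252834$)
$\frac{x{\left(\sqrt{-822 + 533},253 \right)}}{-3999051} + \frac{X}{133190} = \frac{940888 + 872 \cdot 253 + 1079 \sqrt{-822 + 533} + \sqrt{-822 + 533} \cdot 253}{-3999051} - \frac{252834}{133190} = \left(940888 + 220616 + 1079 \sqrt{-289} + \sqrt{-289} \cdot 253\right) \left(- \frac{1}{3999051}\right) - \frac{126417}{66595} = \left(940888 + 220616 + 1079 \cdot 17 i + 17 i 253\right) \left(- \frac{1}{3999051}\right) - \frac{126417}{66595} = \left(940888 + 220616 + 18343 i + 4301 i\right) \left(- \frac{1}{3999051}\right) - \frac{126417}{66595} = \left(1161504 + 22644 i\right) \left(- \frac{1}{3999051}\right) - \frac{126417}{66595} = \left(- \frac{129056}{444339} - \frac{2516 i}{444339}\right) - \frac{126417}{66595} = - \frac{64766487683}{29590755705} - \frac{2516 i}{444339}$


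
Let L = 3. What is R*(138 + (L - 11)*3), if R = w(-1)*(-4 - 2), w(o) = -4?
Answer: 2736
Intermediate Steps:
R = 24 (R = -4*(-4 - 2) = -4*(-6) = 24)
R*(138 + (L - 11)*3) = 24*(138 + (3 - 11)*3) = 24*(138 - 8*3) = 24*(138 - 24) = 24*114 = 2736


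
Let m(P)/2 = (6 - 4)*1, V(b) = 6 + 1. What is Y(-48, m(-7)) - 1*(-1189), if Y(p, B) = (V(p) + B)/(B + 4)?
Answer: 9523/8 ≈ 1190.4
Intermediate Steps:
V(b) = 7
m(P) = 4 (m(P) = 2*((6 - 4)*1) = 2*(2*1) = 2*2 = 4)
Y(p, B) = (7 + B)/(4 + B) (Y(p, B) = (7 + B)/(B + 4) = (7 + B)/(4 + B))
Y(-48, m(-7)) - 1*(-1189) = (7 + 4)/(4 + 4) - 1*(-1189) = 11/8 + 1189 = 9523/8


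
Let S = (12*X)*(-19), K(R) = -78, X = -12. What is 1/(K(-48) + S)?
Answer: 1/2658 ≈ 0.00037622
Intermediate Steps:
S = 2736 (S = (12*(-12))*(-19) = -144*(-19) = 2736)
1/(K(-48) + S) = 1/(-78 + 2736) = 1/2658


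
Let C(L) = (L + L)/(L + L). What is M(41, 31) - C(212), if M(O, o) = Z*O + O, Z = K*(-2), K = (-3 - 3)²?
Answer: -2912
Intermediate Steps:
K = 36 (K = (-6)² = 36)
Z = -72 (Z = 36*(-2) = -72)
C(L) = 1 (C(L) = (2*L)/((2*L)) = (2*L)*(1/(2*L)) = 1)
M(O, o) = -71*O (M(O, o) = -72*O + O = -71*O)
M(41, 31) - C(212) = -71*41 - 1*1 = -2911 - 1 = -2912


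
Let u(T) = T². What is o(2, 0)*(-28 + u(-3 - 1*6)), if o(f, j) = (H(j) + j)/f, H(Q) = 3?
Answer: 159/2 ≈ 79.500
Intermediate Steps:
o(f, j) = (3 + j)/f
o(2, 0)*(-28 + u(-3 - 1*6)) = ((3 + 0)/2)*(-28 + (-3 - 1*6)²) = ((½)*3)*(-28 + (-3 - 6)²) = 3*(-28 + (-9)²)/2 = 3*(-28 + 81)/2 = (3/2)*53 = 159/2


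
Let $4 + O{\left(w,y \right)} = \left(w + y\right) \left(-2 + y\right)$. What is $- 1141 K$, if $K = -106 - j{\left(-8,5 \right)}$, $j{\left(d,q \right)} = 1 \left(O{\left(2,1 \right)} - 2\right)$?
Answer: $110677$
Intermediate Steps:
$O{\left(w,y \right)} = -4 + \left(-2 + y\right) \left(w + y\right)$ ($O{\left(w,y \right)} = -4 + \left(w + y\right) \left(-2 + y\right) = -4 + \left(-2 + y\right) \left(w + y\right)$)
$j{\left(d,q \right)} = -9$ ($j{\left(d,q \right)} = 1 \left(\left(-4 + 1^{2} - 4 - 2 + 2 \cdot 1\right) - 2\right) = 1 \left(\left(-4 + 1 - 4 - 2 + 2\right) - 2\right) = 1 \left(-7 - 2\right) = 1 \left(-9\right) = -9$)
$K = -97$ ($K = -106 - -9 = -106 + 9 = -97$)
$- 1141 K = \left(-1141\right) \left(-97\right) = 110677$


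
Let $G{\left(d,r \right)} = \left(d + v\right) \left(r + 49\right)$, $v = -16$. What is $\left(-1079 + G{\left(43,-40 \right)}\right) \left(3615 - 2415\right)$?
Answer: $-1003200$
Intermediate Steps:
$G{\left(d,r \right)} = \left(-16 + d\right) \left(49 + r\right)$ ($G{\left(d,r \right)} = \left(d - 16\right) \left(r + 49\right) = \left(-16 + d\right) \left(49 + r\right)$)
$\left(-1079 + G{\left(43,-40 \right)}\right) \left(3615 - 2415\right) = \left(-1079 + \left(-784 - -640 + 49 \cdot 43 + 43 \left(-40\right)\right)\right) \left(3615 - 2415\right) = \left(-1079 + \left(-784 + 640 + 2107 - 1720\right)\right) 1200 = \left(-1079 + 243\right) 1200 = \left(-836\right) 1200 = -1003200$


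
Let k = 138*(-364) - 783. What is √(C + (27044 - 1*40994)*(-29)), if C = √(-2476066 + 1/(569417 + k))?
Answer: √(108719023324498200 + 518402*I*√665419545684803462)/518402 ≈ 636.04 + 1.237*I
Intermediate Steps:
k = -51015 (k = -50232 - 783 = -51015)
C = I*√665419545684803462/518402 (C = √(-2476066 + 1/(569417 - 51015)) = √(-2476066 + 1/518402) = √(-1283597566531/518402) = I*√665419545684803462/518402 ≈ 1573.6*I)
√(C + (27044 - 1*40994)*(-29)) = √(I*√665419545684803462/518402 + (27044 - 1*40994)*(-29)) = √(I*√665419545684803462/518402 + (27044 - 40994)*(-29)) = √(I*√665419545684803462/518402 - 13950*(-29)) = √(I*√665419545684803462/518402 + 404550) = √(404550 + I*√665419545684803462/518402)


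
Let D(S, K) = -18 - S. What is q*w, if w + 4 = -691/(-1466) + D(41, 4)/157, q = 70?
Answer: -31452925/115081 ≈ -273.31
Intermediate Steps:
w = -898655/230162 (w = -4 + (-691/(-1466) + (-18 - 1*41)/157) = -4 + (-691*(-1/1466) + (-18 - 41)*(1/157)) = -4 + (691/1466 - 59*1/157) = -4 + (691/1466 - 59/157) = -4 + 21993/230162 = -898655/230162 ≈ -3.9044)
q*w = 70*(-898655/230162) = -31452925/115081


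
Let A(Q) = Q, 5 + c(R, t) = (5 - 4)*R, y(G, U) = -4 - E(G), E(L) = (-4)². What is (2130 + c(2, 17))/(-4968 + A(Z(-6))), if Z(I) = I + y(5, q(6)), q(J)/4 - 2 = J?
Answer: -2127/4994 ≈ -0.42591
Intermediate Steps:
E(L) = 16
q(J) = 8 + 4*J
y(G, U) = -20 (y(G, U) = -4 - 1*16 = -4 - 16 = -20)
Z(I) = -20 + I (Z(I) = I - 20 = -20 + I)
c(R, t) = -5 + R (c(R, t) = -5 + (5 - 4)*R = -5 + 1*R = -5 + R)
(2130 + c(2, 17))/(-4968 + A(Z(-6))) = (2130 + (-5 + 2))/(-4968 + (-20 - 6)) = (2130 - 3)/(-4968 - 26) = 2127/(-4994) = 2127*(-1/4994) = -2127/4994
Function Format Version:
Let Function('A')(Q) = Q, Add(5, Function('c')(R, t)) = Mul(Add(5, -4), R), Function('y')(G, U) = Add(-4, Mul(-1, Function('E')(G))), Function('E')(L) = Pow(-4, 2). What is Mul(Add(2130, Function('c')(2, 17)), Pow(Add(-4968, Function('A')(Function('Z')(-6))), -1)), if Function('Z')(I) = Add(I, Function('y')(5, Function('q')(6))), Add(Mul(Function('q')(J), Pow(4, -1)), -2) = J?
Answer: Rational(-2127, 4994) ≈ -0.42591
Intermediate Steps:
Function('E')(L) = 16
Function('q')(J) = Add(8, Mul(4, J))
Function('y')(G, U) = -20 (Function('y')(G, U) = Add(-4, Mul(-1, 16)) = Add(-4, -16) = -20)
Function('Z')(I) = Add(-20, I) (Function('Z')(I) = Add(I, -20) = Add(-20, I))
Function('c')(R, t) = Add(-5, R) (Function('c')(R, t) = Add(-5, Mul(Add(5, -4), R)) = Add(-5, Mul(1, R)) = Add(-5, R))
Mul(Add(2130, Function('c')(2, 17)), Pow(Add(-4968, Function('A')(Function('Z')(-6))), -1)) = Mul(Add(2130, Add(-5, 2)), Pow(Add(-4968, Add(-20, -6)), -1)) = Mul(Add(2130, -3), Pow(Add(-4968, -26), -1)) = Mul(2127, Pow(-4994, -1)) = Mul(2127, Rational(-1, 4994)) = Rational(-2127, 4994)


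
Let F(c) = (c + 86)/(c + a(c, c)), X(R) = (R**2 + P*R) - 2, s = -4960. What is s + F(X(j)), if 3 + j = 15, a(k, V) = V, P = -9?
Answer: -84290/17 ≈ -4958.2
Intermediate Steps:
j = 12 (j = -3 + 15 = 12)
X(R) = -2 + R**2 - 9*R (X(R) = (R**2 - 9*R) - 2 = -2 + R**2 - 9*R)
F(c) = (86 + c)/(2*c) (F(c) = (c + 86)/(c + c) = (86 + c)/((2*c)) = (86 + c)*(1/(2*c)) = (86 + c)/(2*c))
s + F(X(j)) = -4960 + (86 + (-2 + 12**2 - 9*12))/(2*(-2 + 12**2 - 9*12)) = -4960 + (86 + (-2 + 144 - 108))/(2*(-2 + 144 - 108)) = -4960 + (1/2)*(86 + 34)/34 = -4960 + (1/2)*(1/34)*120 = -4960 + 30/17 = -84290/17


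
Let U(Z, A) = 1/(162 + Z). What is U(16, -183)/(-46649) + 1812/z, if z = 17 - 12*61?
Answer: -15045982579/5937018230 ≈ -2.5343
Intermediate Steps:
z = -715 (z = 17 - 732 = -715)
U(16, -183)/(-46649) + 1812/z = 1/((162 + 16)*(-46649)) + 1812/(-715) = -1/46649/178 + 1812*(-1/715) = (1/178)*(-1/46649) - 1812/715 = -1/8303522 - 1812/715 = -15045982579/5937018230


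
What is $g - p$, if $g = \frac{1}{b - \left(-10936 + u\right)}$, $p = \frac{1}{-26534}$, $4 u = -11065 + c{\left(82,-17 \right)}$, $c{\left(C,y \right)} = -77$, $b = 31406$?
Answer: $\frac{143323}{2394826170} \approx 5.9847 \cdot 10^{-5}$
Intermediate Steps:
$u = - \frac{5571}{2}$ ($u = \frac{-11065 - 77}{4} = \frac{1}{4} \left(-11142\right) = - \frac{5571}{2} \approx -2785.5$)
$p = - \frac{1}{26534} \approx -3.7687 \cdot 10^{-5}$
$g = \frac{2}{90255}$ ($g = \frac{1}{31406 + \left(10936 - - \frac{5571}{2}\right)} = \frac{1}{31406 + \left(10936 + \frac{5571}{2}\right)} = \frac{1}{31406 + \frac{27443}{2}} = \frac{1}{\frac{90255}{2}} = \frac{2}{90255} \approx 2.2159 \cdot 10^{-5}$)
$g - p = \frac{2}{90255} - - \frac{1}{26534} = \frac{2}{90255} + \frac{1}{26534} = \frac{143323}{2394826170}$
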